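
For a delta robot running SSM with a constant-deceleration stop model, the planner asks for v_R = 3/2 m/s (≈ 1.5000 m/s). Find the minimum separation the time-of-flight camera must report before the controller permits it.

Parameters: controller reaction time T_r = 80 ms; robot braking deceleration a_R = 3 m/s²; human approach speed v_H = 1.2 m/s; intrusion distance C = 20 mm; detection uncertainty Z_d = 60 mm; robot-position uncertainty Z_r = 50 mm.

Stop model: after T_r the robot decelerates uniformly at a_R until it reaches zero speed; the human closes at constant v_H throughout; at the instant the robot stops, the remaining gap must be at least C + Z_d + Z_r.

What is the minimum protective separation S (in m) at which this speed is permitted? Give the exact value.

T_s = v_R/a_R = (3/2)/3 = 0.5000 s
robot covers v_R·T_r = 1.5000·0.0800 = 0.1200 m before braking
braking distance = 1.5000²/(2·3.0000) = 0.3750 m
human closes 1.2000·0.5800 = 0.6960 m
C+Z_d+Z_r = 0.0200+0.0600+0.0500 = 0.1300 m
S_min ≈ 0.1200+0.3750+0.6960+0.1300  ⇒  S_min = 1321/1000 m

S_min = 1321/1000 m = 1.3210 m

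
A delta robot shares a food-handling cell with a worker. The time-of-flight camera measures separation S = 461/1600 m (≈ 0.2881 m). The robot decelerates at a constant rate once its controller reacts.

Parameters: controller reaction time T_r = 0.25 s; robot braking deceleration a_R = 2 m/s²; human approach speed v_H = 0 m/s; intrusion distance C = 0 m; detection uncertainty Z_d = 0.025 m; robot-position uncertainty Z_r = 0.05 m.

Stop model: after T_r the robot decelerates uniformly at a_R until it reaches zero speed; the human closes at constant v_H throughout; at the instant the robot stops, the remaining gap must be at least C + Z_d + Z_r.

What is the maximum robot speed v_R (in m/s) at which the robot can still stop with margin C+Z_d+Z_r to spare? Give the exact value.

v_R_max = 11/20 m/s = 0.5500 m/s

collect terms ⇒ (1/4)·v_R² + (1/4)·v_R + (-341/1600) = 0
  disc = (1/4)² − 4·(1/4)·(-341/1600) = 441/1600 ; √disc = 21/40
  v_R = (−(1/4) + 21/40) / (2·(1/4)) = 11/20 m/s
check:
braking lasts T_s = (11/20)/2 = 0.2750 s
reaction-phase robot travel = 0.5500·0.2500 = 0.1375 m
robot covers 0.5500·0.2750 − ½·2.0000·0.2750² = 0.0756 m while stopping
person approaches 0.0000·(0.2500+0.2750) = 0.0000 m
residual clearance needed = 0.0000+0.0250+0.0500 = 0.0750 m
sum ≈ 0.1375+0.0756+0.0000+0.0750 ≈ 0.2881 m = S ✓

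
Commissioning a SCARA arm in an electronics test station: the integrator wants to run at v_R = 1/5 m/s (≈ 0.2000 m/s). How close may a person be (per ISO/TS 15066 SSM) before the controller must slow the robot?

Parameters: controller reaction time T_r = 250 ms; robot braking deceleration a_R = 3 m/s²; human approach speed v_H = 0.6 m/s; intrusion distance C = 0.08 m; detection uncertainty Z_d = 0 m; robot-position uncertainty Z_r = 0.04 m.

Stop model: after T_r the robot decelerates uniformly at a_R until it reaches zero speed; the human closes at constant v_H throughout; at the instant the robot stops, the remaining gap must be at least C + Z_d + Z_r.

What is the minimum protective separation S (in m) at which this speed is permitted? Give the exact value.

S_min = 11/30 m = 0.3667 m

stop time T_s = (1/5)/3 = 0.0667 s
reaction-phase robot travel = 0.2000·0.2500 = 0.0500 m
braking distance = 0.2000²/(2·3.0000) = 0.0067 m
human closes 0.6000·0.3167 = 0.1900 m
C+Z_d+Z_r = 0.0800+0.0000+0.0400 = 0.1200 m
S_min ≈ 0.0500+0.0067+0.1900+0.1200  ⇒  S_min = 11/30 m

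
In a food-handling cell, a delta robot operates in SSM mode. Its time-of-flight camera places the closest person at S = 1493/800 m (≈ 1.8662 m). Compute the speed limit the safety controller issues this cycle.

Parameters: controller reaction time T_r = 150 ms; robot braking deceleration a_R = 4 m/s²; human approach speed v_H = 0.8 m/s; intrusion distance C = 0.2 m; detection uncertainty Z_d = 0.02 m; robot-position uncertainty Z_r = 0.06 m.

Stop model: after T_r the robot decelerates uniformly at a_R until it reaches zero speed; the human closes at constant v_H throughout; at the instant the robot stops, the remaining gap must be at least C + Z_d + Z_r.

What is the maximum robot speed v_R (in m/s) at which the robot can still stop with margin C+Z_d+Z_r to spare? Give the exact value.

quadratic (1/8)·v² + (7/20)·v + (-1173/800) = 0
  disc = (7/20)² − 4·(1/8)·(-1173/800) = 1369/1600 ; √disc = 37/40
  v_R = (−(7/20) + 37/40) / (2·(1/8)) = 23/10 m/s
check:
stop time T_s = (23/10)/4 = 0.5750 s
reaction-phase robot travel = 2.3000·0.1500 = 0.3450 m
robot covers 2.3000·0.5750 − ½·4.0000·0.5750² = 0.6613 m while stopping
human closes 0.8000·0.7250 = 0.5800 m
C+Z_d+Z_r = 0.2000+0.0200+0.0600 = 0.2800 m
sum ≈ 0.3450+0.6613+0.5800+0.2800 ≈ 1.8662 m = S ✓

v_R_max = 23/10 m/s = 2.3000 m/s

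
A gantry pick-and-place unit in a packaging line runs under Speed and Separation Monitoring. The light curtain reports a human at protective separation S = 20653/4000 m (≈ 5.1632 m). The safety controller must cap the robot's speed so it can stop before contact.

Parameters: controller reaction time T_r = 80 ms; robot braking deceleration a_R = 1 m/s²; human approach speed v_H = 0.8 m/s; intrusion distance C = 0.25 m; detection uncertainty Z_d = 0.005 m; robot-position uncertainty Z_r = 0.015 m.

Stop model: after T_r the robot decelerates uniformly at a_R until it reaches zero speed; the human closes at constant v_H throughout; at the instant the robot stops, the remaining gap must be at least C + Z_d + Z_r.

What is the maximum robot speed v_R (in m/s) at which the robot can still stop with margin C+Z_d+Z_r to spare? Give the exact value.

v_R_max = 47/20 m/s = 2.3500 m/s

collect terms ⇒ (1/2)·v_R² + (22/25)·v_R + (-19317/4000) = 0
  disc = (22/25)² − 4·(1/2)·(-19317/4000) = 104329/10000 ; √disc = 323/100
  v_R = (−(22/25) + 323/100) / (2·(1/2)) = 47/20 m/s
check:
braking lasts T_s = (47/20)/1 = 2.3500 s
reaction-phase robot travel = 2.3500·0.0800 = 0.1880 m
robot covers 2.3500·2.3500 − ½·1.0000·2.3500² = 2.7612 m while stopping
human over T_r+T_s: 0.8000·(0.0800+2.3500) = 1.9440 m
residual clearance needed = 0.2500+0.0050+0.0150 = 0.2700 m
sum ≈ 0.1880+2.7612+1.9440+0.2700 ≈ 5.1632 m = S ✓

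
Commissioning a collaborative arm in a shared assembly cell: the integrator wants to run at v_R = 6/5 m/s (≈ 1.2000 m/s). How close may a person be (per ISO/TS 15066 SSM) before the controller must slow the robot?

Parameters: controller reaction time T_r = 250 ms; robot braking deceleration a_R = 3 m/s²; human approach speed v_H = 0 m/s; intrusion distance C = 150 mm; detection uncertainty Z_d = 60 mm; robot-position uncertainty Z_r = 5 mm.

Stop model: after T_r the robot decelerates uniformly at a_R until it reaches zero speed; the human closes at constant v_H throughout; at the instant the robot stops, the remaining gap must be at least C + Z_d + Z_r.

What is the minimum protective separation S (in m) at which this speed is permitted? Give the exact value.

T_s = v_R/a_R = (6/5)/3 = 0.4000 s
reaction-phase robot travel = 1.2000·0.2500 = 0.3000 m
robot under decel: 1.2000²/(2·3.0000) = 0.2400 m
human over T_r+T_s: 0.0000·(0.2500+0.4000) = 0.0000 m
residual clearance needed = 0.1500+0.0600+0.0050 = 0.2150 m
S_min ≈ 0.3000+0.2400+0.0000+0.2150  ⇒  S_min = 151/200 m

S_min = 151/200 m = 0.7550 m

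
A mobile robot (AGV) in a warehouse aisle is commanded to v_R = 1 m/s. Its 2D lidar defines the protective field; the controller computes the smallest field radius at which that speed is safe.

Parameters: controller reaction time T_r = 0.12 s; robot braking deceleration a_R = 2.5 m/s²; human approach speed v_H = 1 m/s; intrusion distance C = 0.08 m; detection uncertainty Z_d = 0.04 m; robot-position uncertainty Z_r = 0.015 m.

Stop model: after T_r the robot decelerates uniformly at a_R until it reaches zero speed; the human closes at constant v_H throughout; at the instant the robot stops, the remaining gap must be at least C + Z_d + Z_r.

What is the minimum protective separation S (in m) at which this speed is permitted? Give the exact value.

S_min = 39/40 m = 0.9750 m

braking lasts T_s = 1/(5/2) = 0.4000 s
reaction-phase robot travel = 1.0000·0.1200 = 0.1200 m
robot covers 1.0000·0.4000 − ½·2.5000·0.4000² = 0.2000 m while stopping
person approaches 1.0000·(0.1200+0.4000) = 0.5200 m
margins: 0.0800+0.0400+0.0150 = 0.1350 m
S_min ≈ 0.1200+0.2000+0.5200+0.1350  ⇒  S_min = 39/40 m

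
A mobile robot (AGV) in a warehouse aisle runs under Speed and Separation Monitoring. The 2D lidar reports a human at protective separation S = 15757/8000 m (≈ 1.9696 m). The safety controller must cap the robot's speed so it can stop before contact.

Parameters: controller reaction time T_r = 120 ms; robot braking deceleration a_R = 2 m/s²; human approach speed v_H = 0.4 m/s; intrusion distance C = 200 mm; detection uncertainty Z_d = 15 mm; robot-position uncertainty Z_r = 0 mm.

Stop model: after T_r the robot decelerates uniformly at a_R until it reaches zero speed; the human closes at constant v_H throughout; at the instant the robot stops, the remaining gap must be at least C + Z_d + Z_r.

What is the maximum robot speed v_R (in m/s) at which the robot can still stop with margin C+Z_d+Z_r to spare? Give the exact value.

v_R_max = 41/20 m/s = 2.0500 m/s

collect terms ⇒ (1/4)·v_R² + (8/25)·v_R + (-13653/8000) = 0
  disc = (8/25)² − 4·(1/4)·(-13653/8000) = 72361/40000 ; √disc = 269/200
  v_R = (−(8/25) + 269/200) / (2·(1/4)) = 41/20 m/s
check:
braking lasts T_s = (41/20)/2 = 1.0250 s
robot in T_r: 2.0500·0.1200 = 0.2460 m
robot under decel: 2.0500²/(2·2.0000) = 1.0506 m
person approaches 0.4000·(0.1200+1.0250) = 0.4580 m
C+Z_d+Z_r = 0.2000+0.0150+0.0000 = 0.2150 m
sum ≈ 0.2460+1.0506+0.4580+0.2150 ≈ 1.9696 m = S ✓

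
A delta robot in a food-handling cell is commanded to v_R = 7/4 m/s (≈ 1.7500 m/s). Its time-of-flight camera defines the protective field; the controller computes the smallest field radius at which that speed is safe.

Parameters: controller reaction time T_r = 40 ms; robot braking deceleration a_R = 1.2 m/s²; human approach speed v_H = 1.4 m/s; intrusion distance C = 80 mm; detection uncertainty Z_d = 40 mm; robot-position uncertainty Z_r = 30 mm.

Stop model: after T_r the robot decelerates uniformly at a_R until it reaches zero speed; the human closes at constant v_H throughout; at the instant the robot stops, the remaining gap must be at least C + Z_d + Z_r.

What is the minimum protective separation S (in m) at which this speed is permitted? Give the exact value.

braking lasts T_s = (7/4)/(6/5) = 1.4583 s
robot covers v_R·T_r = 1.7500·0.0400 = 0.0700 m before braking
robot covers 1.7500·1.4583 − ½·1.2000·1.4583² = 1.2760 m while stopping
human closes 1.4000·1.4983 = 2.0977 m
C+Z_d+Z_r = 0.0800+0.0400+0.0300 = 0.1500 m
S_min ≈ 0.0700+1.2760+2.0977+0.1500  ⇒  S_min = 86249/24000 m

S_min = 86249/24000 m = 3.5937 m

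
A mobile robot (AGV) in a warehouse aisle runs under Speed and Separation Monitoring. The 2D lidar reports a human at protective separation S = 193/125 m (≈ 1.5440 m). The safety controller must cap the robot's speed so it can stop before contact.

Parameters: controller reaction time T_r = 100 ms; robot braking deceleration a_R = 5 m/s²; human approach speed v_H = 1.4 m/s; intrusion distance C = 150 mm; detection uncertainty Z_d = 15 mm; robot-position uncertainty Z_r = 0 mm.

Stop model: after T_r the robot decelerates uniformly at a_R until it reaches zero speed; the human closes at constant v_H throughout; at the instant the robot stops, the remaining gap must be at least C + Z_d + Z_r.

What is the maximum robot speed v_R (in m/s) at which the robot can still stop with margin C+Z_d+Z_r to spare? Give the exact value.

v_R_max = 21/10 m/s = 2.1000 m/s

at the boundary: (1/10)·v² + (19/50)·v + (-1239/1000) = 0
  disc = (19/50)² − 4·(1/10)·(-1239/1000) = 16/25 ; √disc = 4/5
  v_R = (−(19/50) + 4/5) / (2·(1/10)) = 21/10 m/s
check:
T_s = v_R/a_R = (21/10)/5 = 0.4200 s
reaction-phase robot travel = 2.1000·0.1000 = 0.2100 m
braking distance = 2.1000²/(2·5.0000) = 0.4410 m
person approaches 1.4000·(0.1000+0.4200) = 0.7280 m
margins: 0.1500+0.0150+0.0000 = 0.1650 m
sum ≈ 0.2100+0.4410+0.7280+0.1650 ≈ 1.5440 m = S ✓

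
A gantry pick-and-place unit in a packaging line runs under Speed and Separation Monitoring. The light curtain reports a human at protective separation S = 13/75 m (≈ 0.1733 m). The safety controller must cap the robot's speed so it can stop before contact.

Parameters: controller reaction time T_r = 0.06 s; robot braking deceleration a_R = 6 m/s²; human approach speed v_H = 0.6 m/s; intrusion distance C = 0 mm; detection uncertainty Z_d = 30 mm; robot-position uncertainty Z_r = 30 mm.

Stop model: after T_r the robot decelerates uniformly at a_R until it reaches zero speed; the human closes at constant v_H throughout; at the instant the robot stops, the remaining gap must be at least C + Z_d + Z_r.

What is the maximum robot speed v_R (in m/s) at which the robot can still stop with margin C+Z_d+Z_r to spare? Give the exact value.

quadratic (1/12)·v² + (4/25)·v + (-29/375) = 0
  disc = (4/25)² − 4·(1/12)·(-29/375) = 289/5625 ; √disc = 17/75
  v_R = (−(4/25) + 17/75) / (2·(1/12)) = 2/5 m/s
check:
braking lasts T_s = (2/5)/6 = 0.0667 s
robot in T_r: 0.4000·0.0600 = 0.0240 m
braking distance = 0.4000²/(2·6.0000) = 0.0133 m
human closes 0.6000·0.1267 = 0.0760 m
residual clearance needed = 0.0000+0.0300+0.0300 = 0.0600 m
sum ≈ 0.0240+0.0133+0.0760+0.0600 ≈ 0.1733 m = S ✓

v_R_max = 2/5 m/s = 0.4000 m/s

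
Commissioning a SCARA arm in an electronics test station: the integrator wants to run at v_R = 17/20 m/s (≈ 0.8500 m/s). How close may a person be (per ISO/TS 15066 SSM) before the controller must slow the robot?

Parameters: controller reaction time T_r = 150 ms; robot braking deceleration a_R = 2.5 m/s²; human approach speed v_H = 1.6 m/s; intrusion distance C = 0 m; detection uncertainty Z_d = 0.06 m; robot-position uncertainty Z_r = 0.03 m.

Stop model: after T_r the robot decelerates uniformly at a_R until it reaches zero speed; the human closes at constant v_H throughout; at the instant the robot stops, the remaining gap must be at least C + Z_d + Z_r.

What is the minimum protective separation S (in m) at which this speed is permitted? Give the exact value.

S_min = 573/500 m = 1.1460 m

braking lasts T_s = (17/20)/(5/2) = 0.3400 s
reaction-phase robot travel = 0.8500·0.1500 = 0.1275 m
braking distance = 0.8500²/(2·2.5000) = 0.1445 m
person approaches 1.6000·(0.1500+0.3400) = 0.7840 m
residual clearance needed = 0.0000+0.0600+0.0300 = 0.0900 m
S_min ≈ 0.1275+0.1445+0.7840+0.0900  ⇒  S_min = 573/500 m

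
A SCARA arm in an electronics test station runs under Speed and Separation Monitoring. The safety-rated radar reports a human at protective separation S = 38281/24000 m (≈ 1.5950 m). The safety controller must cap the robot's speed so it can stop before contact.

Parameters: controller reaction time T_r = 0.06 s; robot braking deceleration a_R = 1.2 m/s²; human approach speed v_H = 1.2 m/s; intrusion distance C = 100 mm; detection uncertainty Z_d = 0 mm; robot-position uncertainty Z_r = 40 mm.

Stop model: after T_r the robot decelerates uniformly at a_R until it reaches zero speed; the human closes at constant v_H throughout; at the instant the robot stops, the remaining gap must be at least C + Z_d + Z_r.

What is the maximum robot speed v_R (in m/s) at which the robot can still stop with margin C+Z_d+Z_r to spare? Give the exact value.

v_R_max = 19/20 m/s = 0.9500 m/s

at the boundary: (5/12)·v² + (53/50)·v + (-33193/24000) = 0
  disc = (53/50)² − 4·(5/12)·(-33193/24000) = 1234321/360000 ; √disc = 1111/600
  v_R = (−(53/50) + 1111/600) / (2·(5/12)) = 19/20 m/s
check:
T_s = v_R/a_R = (19/20)/(6/5) = 0.7917 s
robot in T_r: 0.9500·0.0600 = 0.0570 m
robot covers 0.9500·0.7917 − ½·1.2000·0.7917² = 0.3760 m while stopping
person approaches 1.2000·(0.0600+0.7917) = 1.0220 m
C+Z_d+Z_r = 0.1000+0.0000+0.0400 = 0.1400 m
sum ≈ 0.0570+0.3760+1.0220+0.1400 ≈ 1.5950 m = S ✓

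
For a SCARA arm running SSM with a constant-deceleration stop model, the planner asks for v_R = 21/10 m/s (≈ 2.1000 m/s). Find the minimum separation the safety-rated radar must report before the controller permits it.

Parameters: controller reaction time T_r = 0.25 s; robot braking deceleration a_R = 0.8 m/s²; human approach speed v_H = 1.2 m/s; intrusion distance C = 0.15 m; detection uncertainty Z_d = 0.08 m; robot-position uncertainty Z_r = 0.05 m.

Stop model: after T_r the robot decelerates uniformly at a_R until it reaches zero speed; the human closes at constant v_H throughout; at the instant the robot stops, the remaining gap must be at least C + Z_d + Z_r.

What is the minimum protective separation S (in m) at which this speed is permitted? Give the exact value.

T_s = v_R/a_R = (21/10)/(4/5) = 2.6250 s
robot in T_r: 2.1000·0.2500 = 0.5250 m
robot covers 2.1000·2.6250 − ½·0.8000·2.6250² = 2.7563 m while stopping
person approaches 1.2000·(0.2500+2.6250) = 3.4500 m
residual clearance needed = 0.1500+0.0800+0.0500 = 0.2800 m
S_min ≈ 0.5250+2.7563+3.4500+0.2800  ⇒  S_min = 5609/800 m

S_min = 5609/800 m = 7.0113 m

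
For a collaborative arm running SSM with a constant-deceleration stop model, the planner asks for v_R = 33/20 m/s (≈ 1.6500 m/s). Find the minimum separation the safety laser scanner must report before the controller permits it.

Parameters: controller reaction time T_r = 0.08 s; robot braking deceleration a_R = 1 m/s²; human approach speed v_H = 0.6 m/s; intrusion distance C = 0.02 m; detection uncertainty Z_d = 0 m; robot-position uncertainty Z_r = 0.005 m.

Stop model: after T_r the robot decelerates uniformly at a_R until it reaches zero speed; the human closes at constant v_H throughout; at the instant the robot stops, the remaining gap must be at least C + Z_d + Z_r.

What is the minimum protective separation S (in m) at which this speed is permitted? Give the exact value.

T_s = v_R/a_R = (33/20)/1 = 1.6500 s
robot in T_r: 1.6500·0.0800 = 0.1320 m
braking distance = 1.6500²/(2·1.0000) = 1.3613 m
human closes 0.6000·1.7300 = 1.0380 m
C+Z_d+Z_r = 0.0200+0.0000+0.0050 = 0.0250 m
S_min ≈ 0.1320+1.3613+1.0380+0.0250  ⇒  S_min = 409/160 m

S_min = 409/160 m = 2.5562 m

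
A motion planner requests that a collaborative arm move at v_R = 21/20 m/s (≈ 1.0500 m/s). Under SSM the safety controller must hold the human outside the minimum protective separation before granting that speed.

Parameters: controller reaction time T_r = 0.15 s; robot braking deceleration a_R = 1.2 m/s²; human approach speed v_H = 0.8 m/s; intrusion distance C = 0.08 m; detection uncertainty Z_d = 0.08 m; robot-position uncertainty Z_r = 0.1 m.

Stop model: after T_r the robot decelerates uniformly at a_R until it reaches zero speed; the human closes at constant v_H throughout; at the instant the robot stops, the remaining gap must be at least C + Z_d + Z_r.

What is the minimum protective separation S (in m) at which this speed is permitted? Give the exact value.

stop time T_s = (21/20)/(6/5) = 0.8750 s
robot covers v_R·T_r = 1.0500·0.1500 = 0.1575 m before braking
robot covers 1.0500·0.8750 − ½·1.2000·0.8750² = 0.4594 m while stopping
human closes 0.8000·1.0250 = 0.8200 m
margins: 0.0800+0.0800+0.1000 = 0.2600 m
S_min ≈ 0.1575+0.4594+0.8200+0.2600  ⇒  S_min = 543/320 m

S_min = 543/320 m = 1.6969 m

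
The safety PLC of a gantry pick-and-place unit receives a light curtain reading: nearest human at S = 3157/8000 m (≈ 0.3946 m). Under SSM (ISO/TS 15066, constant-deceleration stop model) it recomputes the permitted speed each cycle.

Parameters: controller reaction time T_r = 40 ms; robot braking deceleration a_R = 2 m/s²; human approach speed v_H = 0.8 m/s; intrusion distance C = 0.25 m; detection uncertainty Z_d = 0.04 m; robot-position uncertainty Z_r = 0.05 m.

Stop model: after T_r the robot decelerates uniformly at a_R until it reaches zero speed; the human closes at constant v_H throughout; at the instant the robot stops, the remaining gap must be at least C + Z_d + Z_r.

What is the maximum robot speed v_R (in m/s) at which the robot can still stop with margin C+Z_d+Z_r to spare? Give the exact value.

v_R_max = 1/20 m/s = 0.0500 m/s

at the boundary: (1/4)·v² + (11/25)·v + (-181/8000) = 0
  disc = (11/25)² − 4·(1/4)·(-181/8000) = 8649/40000 ; √disc = 93/200
  v_R = (−(11/25) + 93/200) / (2·(1/4)) = 1/20 m/s
check:
stop time T_s = (1/20)/2 = 0.0250 s
robot in T_r: 0.0500·0.0400 = 0.0020 m
braking distance = 0.0500²/(2·2.0000) = 0.0006 m
human over T_r+T_s: 0.8000·(0.0400+0.0250) = 0.0520 m
margins: 0.2500+0.0400+0.0500 = 0.3400 m
sum ≈ 0.0020+0.0006+0.0520+0.3400 ≈ 0.3946 m = S ✓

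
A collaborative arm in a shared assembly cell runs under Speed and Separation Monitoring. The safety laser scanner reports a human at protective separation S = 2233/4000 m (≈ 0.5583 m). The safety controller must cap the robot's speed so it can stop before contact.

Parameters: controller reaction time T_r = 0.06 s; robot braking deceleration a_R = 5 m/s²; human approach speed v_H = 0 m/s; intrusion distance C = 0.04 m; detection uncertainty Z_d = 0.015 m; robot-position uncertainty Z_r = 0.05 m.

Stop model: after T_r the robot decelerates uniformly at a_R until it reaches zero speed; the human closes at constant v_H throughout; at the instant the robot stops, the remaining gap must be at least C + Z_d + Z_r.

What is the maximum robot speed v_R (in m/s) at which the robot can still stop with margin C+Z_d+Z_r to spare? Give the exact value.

quadratic (1/10)·v² + (3/50)·v + (-1813/4000) = 0
  disc = (3/50)² − 4·(1/10)·(-1813/4000) = 1849/10000 ; √disc = 43/100
  v_R = (−(3/50) + 43/100) / (2·(1/10)) = 37/20 m/s
check:
braking lasts T_s = (37/20)/5 = 0.3700 s
robot in T_r: 1.8500·0.0600 = 0.1110 m
robot under decel: 1.8500²/(2·5.0000) = 0.3422 m
human over T_r+T_s: 0.0000·(0.0600+0.3700) = 0.0000 m
residual clearance needed = 0.0400+0.0150+0.0500 = 0.1050 m
sum ≈ 0.1110+0.3422+0.0000+0.1050 ≈ 0.5583 m = S ✓

v_R_max = 37/20 m/s = 1.8500 m/s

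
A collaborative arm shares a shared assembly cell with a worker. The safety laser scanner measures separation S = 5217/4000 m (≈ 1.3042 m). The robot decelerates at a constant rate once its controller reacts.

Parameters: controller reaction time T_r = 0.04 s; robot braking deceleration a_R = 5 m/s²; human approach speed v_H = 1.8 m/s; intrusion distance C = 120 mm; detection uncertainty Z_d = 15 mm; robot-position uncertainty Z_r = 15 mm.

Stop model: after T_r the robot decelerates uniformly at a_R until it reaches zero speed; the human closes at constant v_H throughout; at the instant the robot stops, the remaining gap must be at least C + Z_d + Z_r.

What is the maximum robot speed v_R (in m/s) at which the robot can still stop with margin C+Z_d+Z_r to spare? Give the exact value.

v_R_max = 37/20 m/s = 1.8500 m/s

at the boundary: (1/10)·v² + (2/5)·v + (-4329/4000) = 0
  disc = (2/5)² − 4·(1/10)·(-4329/4000) = 5929/10000 ; √disc = 77/100
  v_R = (−(2/5) + 77/100) / (2·(1/10)) = 37/20 m/s
check:
stop time T_s = (37/20)/5 = 0.3700 s
robot in T_r: 1.8500·0.0400 = 0.0740 m
robot under decel: 1.8500²/(2·5.0000) = 0.3422 m
human over T_r+T_s: 1.8000·(0.0400+0.3700) = 0.7380 m
C+Z_d+Z_r = 0.1200+0.0150+0.0150 = 0.1500 m
sum ≈ 0.0740+0.3422+0.7380+0.1500 ≈ 1.3042 m = S ✓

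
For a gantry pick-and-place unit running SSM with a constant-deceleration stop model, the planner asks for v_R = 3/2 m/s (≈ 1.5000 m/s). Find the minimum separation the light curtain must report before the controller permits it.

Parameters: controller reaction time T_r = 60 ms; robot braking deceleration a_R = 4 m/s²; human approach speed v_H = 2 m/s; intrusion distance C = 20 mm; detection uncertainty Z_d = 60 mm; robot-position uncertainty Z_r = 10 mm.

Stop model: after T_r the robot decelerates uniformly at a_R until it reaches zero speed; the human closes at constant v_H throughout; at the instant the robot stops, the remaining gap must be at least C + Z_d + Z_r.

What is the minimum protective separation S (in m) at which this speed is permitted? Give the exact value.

stop time T_s = (3/2)/4 = 0.3750 s
robot in T_r: 1.5000·0.0600 = 0.0900 m
robot covers 1.5000·0.3750 − ½·4.0000·0.3750² = 0.2812 m while stopping
person approaches 2.0000·(0.0600+0.3750) = 0.8700 m
margins: 0.0200+0.0600+0.0100 = 0.0900 m
S_min ≈ 0.0900+0.2812+0.8700+0.0900  ⇒  S_min = 213/160 m

S_min = 213/160 m = 1.3313 m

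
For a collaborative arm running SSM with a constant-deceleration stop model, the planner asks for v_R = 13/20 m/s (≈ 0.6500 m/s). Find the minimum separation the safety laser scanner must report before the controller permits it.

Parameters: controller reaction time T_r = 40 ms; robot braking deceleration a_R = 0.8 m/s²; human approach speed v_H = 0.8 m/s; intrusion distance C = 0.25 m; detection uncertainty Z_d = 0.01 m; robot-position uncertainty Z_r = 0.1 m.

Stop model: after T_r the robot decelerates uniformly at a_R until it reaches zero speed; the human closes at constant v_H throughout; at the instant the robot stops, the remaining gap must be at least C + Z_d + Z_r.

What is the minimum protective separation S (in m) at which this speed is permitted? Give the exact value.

T_s = v_R/a_R = (13/20)/(4/5) = 0.8125 s
reaction-phase robot travel = 0.6500·0.0400 = 0.0260 m
braking distance = 0.6500²/(2·0.8000) = 0.2641 m
human closes 0.8000·0.8525 = 0.6820 m
residual clearance needed = 0.2500+0.0100+0.1000 = 0.3600 m
S_min ≈ 0.0260+0.2641+0.6820+0.3600  ⇒  S_min = 21313/16000 m

S_min = 21313/16000 m = 1.3321 m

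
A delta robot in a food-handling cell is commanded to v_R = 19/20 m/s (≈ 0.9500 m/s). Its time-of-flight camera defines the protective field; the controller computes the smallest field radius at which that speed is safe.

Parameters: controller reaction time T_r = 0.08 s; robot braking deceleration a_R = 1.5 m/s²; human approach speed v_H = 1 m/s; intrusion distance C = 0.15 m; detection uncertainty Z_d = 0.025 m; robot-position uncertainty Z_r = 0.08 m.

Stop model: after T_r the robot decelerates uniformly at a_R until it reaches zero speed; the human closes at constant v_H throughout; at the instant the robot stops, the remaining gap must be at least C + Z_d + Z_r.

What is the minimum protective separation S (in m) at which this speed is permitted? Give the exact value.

S_min = 8071/6000 m = 1.3452 m

braking lasts T_s = (19/20)/(3/2) = 0.6333 s
reaction-phase robot travel = 0.9500·0.0800 = 0.0760 m
robot under decel: 0.9500²/(2·1.5000) = 0.3008 m
human over T_r+T_s: 1.0000·(0.0800+0.6333) = 0.7133 m
residual clearance needed = 0.1500+0.0250+0.0800 = 0.2550 m
S_min ≈ 0.0760+0.3008+0.7133+0.2550  ⇒  S_min = 8071/6000 m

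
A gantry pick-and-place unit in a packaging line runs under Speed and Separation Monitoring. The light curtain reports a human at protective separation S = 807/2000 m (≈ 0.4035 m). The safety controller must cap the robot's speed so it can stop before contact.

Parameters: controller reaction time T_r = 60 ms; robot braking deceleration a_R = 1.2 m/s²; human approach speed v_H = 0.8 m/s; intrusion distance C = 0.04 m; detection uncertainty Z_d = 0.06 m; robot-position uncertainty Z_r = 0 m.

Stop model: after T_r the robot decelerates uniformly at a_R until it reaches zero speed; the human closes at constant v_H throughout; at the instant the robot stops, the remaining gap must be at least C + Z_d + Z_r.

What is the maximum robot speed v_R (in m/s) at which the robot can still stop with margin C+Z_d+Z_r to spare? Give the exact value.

at the boundary: (5/12)·v² + (109/150)·v + (-511/2000) = 0
  disc = (109/150)² − 4·(5/12)·(-511/2000) = 85849/90000 ; √disc = 293/300
  v_R = (−(109/150) + 293/300) / (2·(5/12)) = 3/10 m/s
check:
braking lasts T_s = (3/10)/(6/5) = 0.2500 s
robot covers v_R·T_r = 0.3000·0.0600 = 0.0180 m before braking
braking distance = 0.3000²/(2·1.2000) = 0.0375 m
human over T_r+T_s: 0.8000·(0.0600+0.2500) = 0.2480 m
residual clearance needed = 0.0400+0.0600+0.0000 = 0.1000 m
sum ≈ 0.0180+0.0375+0.2480+0.1000 ≈ 0.4035 m = S ✓

v_R_max = 3/10 m/s = 0.3000 m/s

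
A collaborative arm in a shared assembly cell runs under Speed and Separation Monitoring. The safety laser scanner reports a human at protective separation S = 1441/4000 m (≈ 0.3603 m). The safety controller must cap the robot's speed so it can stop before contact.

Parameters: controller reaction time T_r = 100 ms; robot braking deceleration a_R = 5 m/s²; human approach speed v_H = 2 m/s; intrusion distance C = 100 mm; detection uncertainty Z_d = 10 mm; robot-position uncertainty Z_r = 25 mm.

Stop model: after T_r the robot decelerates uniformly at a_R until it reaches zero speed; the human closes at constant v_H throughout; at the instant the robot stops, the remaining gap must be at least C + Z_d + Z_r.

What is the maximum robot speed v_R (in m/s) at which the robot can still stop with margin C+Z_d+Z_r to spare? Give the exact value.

collect terms ⇒ (1/10)·v_R² + (1/2)·v_R + (-101/4000) = 0
  disc = (1/2)² − 4·(1/10)·(-101/4000) = 2601/10000 ; √disc = 51/100
  v_R = (−(1/2) + 51/100) / (2·(1/10)) = 1/20 m/s
check:
braking lasts T_s = (1/20)/5 = 0.0100 s
robot covers v_R·T_r = 0.0500·0.1000 = 0.0050 m before braking
robot covers 0.0500·0.0100 − ½·5.0000·0.0100² = 0.0003 m while stopping
human closes 2.0000·0.1100 = 0.2200 m
C+Z_d+Z_r = 0.1000+0.0100+0.0250 = 0.1350 m
sum ≈ 0.0050+0.0003+0.2200+0.1350 ≈ 0.3603 m = S ✓

v_R_max = 1/20 m/s = 0.0500 m/s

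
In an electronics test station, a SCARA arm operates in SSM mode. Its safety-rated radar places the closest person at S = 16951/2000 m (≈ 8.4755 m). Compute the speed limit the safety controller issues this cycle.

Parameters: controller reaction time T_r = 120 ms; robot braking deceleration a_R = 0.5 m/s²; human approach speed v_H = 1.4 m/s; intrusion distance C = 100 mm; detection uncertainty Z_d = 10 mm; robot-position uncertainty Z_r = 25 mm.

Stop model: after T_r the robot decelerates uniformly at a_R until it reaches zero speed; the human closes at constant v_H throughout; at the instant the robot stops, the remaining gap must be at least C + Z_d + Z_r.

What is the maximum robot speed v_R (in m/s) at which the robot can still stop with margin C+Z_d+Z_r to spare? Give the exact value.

v_R_max = 7/4 m/s = 1.7500 m/s

at the boundary: (1)·v² + (73/25)·v + (-3269/400) = 0
  disc = (73/25)² − 4·(1)·(-3269/400) = 103041/2500 ; √disc = 321/50
  v_R = (−(73/25) + 321/50) / (2·(1)) = 7/4 m/s
check:
T_s = v_R/a_R = (7/4)/(1/2) = 3.5000 s
robot covers v_R·T_r = 1.7500·0.1200 = 0.2100 m before braking
braking distance = 1.7500²/(2·0.5000) = 3.0625 m
human closes 1.4000·3.6200 = 5.0680 m
C+Z_d+Z_r = 0.1000+0.0100+0.0250 = 0.1350 m
sum ≈ 0.2100+3.0625+5.0680+0.1350 ≈ 8.4755 m = S ✓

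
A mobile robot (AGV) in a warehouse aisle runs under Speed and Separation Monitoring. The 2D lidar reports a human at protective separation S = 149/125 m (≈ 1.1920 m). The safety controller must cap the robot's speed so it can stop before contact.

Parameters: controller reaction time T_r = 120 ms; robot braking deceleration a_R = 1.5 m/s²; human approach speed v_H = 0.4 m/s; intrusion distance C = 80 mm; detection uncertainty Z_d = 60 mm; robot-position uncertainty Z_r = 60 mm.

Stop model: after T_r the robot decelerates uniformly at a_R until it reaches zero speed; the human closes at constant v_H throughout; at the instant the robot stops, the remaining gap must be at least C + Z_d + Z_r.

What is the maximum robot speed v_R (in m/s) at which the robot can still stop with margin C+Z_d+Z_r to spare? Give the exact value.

v_R_max = 6/5 m/s = 1.2000 m/s

collect terms ⇒ (1/3)·v_R² + (29/75)·v_R + (-118/125) = 0
  disc = (29/75)² − 4·(1/3)·(-118/125) = 7921/5625 ; √disc = 89/75
  v_R = (−(29/75) + 89/75) / (2·(1/3)) = 6/5 m/s
check:
braking lasts T_s = (6/5)/(3/2) = 0.8000 s
robot covers v_R·T_r = 1.2000·0.1200 = 0.1440 m before braking
braking distance = 1.2000²/(2·1.5000) = 0.4800 m
human over T_r+T_s: 0.4000·(0.1200+0.8000) = 0.3680 m
C+Z_d+Z_r = 0.0800+0.0600+0.0600 = 0.2000 m
sum ≈ 0.1440+0.4800+0.3680+0.2000 ≈ 1.1920 m = S ✓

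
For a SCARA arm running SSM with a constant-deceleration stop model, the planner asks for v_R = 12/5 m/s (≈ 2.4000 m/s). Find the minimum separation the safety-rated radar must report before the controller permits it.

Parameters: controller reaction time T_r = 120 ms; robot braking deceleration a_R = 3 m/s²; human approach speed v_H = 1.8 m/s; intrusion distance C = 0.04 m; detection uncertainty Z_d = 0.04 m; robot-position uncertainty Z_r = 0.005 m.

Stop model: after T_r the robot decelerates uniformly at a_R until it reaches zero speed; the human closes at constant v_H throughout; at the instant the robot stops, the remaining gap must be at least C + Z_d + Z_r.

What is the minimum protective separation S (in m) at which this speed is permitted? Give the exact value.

T_s = v_R/a_R = (12/5)/3 = 0.8000 s
reaction-phase robot travel = 2.4000·0.1200 = 0.2880 m
robot under decel: 2.4000²/(2·3.0000) = 0.9600 m
human over T_r+T_s: 1.8000·(0.1200+0.8000) = 1.6560 m
C+Z_d+Z_r = 0.0400+0.0400+0.0050 = 0.0850 m
S_min ≈ 0.2880+0.9600+1.6560+0.0850  ⇒  S_min = 2989/1000 m

S_min = 2989/1000 m = 2.9890 m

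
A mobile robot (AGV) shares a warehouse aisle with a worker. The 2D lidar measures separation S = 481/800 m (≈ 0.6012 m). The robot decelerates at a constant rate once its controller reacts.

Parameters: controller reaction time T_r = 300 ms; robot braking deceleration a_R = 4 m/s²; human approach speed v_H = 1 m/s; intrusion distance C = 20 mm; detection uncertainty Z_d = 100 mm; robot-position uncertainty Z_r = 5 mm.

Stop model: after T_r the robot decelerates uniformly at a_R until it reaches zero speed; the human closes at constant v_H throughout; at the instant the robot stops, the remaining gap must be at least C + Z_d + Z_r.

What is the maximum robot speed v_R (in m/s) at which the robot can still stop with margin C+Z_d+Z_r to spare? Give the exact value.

quadratic (1/8)·v² + (11/20)·v + (-141/800) = 0
  disc = (11/20)² − 4·(1/8)·(-141/800) = 25/64 ; √disc = 5/8
  v_R = (−(11/20) + 5/8) / (2·(1/8)) = 3/10 m/s
check:
braking lasts T_s = (3/10)/4 = 0.0750 s
robot in T_r: 0.3000·0.3000 = 0.0900 m
robot under decel: 0.3000²/(2·4.0000) = 0.0112 m
human closes 1.0000·0.3750 = 0.3750 m
C+Z_d+Z_r = 0.0200+0.1000+0.0050 = 0.1250 m
sum ≈ 0.0900+0.0112+0.3750+0.1250 ≈ 0.6012 m = S ✓

v_R_max = 3/10 m/s = 0.3000 m/s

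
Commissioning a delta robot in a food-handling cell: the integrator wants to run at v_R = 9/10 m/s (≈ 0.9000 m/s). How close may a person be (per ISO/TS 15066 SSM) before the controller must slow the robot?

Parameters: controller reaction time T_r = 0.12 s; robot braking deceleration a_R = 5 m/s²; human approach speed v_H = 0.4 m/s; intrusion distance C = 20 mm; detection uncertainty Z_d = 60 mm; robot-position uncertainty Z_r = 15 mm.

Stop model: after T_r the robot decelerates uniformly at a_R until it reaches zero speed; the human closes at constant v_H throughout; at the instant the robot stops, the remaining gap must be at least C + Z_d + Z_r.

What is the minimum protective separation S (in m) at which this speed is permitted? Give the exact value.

S_min = 101/250 m = 0.4040 m

T_s = v_R/a_R = (9/10)/5 = 0.1800 s
robot in T_r: 0.9000·0.1200 = 0.1080 m
robot under decel: 0.9000²/(2·5.0000) = 0.0810 m
human closes 0.4000·0.3000 = 0.1200 m
residual clearance needed = 0.0200+0.0600+0.0150 = 0.0950 m
S_min ≈ 0.1080+0.0810+0.1200+0.0950  ⇒  S_min = 101/250 m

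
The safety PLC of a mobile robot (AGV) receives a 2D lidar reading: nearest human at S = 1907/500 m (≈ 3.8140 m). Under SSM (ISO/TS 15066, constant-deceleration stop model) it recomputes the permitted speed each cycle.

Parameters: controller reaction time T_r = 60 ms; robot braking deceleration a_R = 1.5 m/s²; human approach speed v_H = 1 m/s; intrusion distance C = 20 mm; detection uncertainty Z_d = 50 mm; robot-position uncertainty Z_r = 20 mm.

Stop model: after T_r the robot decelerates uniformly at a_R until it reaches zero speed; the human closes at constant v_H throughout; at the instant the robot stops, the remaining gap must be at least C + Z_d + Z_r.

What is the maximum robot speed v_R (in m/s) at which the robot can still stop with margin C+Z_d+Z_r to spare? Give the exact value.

v_R_max = 12/5 m/s = 2.4000 m/s

collect terms ⇒ (1/3)·v_R² + (109/150)·v_R + (-458/125) = 0
  disc = (109/150)² − 4·(1/3)·(-458/125) = 121801/22500 ; √disc = 349/150
  v_R = (−(109/150) + 349/150) / (2·(1/3)) = 12/5 m/s
check:
braking lasts T_s = (12/5)/(3/2) = 1.6000 s
robot in T_r: 2.4000·0.0600 = 0.1440 m
braking distance = 2.4000²/(2·1.5000) = 1.9200 m
person approaches 1.0000·(0.0600+1.6000) = 1.6600 m
residual clearance needed = 0.0200+0.0500+0.0200 = 0.0900 m
sum ≈ 0.1440+1.9200+1.6600+0.0900 ≈ 3.8140 m = S ✓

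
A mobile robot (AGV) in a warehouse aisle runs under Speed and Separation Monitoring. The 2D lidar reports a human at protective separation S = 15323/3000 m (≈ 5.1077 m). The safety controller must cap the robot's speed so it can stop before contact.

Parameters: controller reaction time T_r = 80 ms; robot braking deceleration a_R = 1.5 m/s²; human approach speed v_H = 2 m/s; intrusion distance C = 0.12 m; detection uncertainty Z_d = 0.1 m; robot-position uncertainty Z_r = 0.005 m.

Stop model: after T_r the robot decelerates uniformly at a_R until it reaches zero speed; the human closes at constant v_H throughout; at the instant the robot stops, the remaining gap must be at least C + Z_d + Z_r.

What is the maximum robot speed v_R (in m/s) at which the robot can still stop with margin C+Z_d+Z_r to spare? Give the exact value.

quadratic (1/3)·v² + (106/75)·v + (-1771/375) = 0
  disc = (106/75)² − 4·(1/3)·(-1771/375) = 5184/625 ; √disc = 72/25
  v_R = (−(106/75) + 72/25) / (2·(1/3)) = 11/5 m/s
check:
braking lasts T_s = (11/5)/(3/2) = 1.4667 s
reaction-phase robot travel = 2.2000·0.0800 = 0.1760 m
braking distance = 2.2000²/(2·1.5000) = 1.6133 m
human over T_r+T_s: 2.0000·(0.0800+1.4667) = 3.0933 m
margins: 0.1200+0.1000+0.0050 = 0.2250 m
sum ≈ 0.1760+1.6133+3.0933+0.2250 ≈ 5.1077 m = S ✓

v_R_max = 11/5 m/s = 2.2000 m/s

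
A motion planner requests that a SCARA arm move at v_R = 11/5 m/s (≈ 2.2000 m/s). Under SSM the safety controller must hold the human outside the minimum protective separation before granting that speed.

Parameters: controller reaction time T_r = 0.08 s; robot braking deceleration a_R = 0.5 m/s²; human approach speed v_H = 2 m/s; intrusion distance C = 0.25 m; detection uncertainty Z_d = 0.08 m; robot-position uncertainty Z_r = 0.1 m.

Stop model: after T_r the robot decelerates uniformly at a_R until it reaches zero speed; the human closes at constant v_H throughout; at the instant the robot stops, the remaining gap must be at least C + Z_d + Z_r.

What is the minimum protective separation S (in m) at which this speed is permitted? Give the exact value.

T_s = v_R/a_R = (11/5)/(1/2) = 4.4000 s
robot in T_r: 2.2000·0.0800 = 0.1760 m
robot under decel: 2.2000²/(2·0.5000) = 4.8400 m
human closes 2.0000·4.4800 = 8.9600 m
margins: 0.2500+0.0800+0.1000 = 0.4300 m
S_min ≈ 0.1760+4.8400+8.9600+0.4300  ⇒  S_min = 7203/500 m

S_min = 7203/500 m = 14.4060 m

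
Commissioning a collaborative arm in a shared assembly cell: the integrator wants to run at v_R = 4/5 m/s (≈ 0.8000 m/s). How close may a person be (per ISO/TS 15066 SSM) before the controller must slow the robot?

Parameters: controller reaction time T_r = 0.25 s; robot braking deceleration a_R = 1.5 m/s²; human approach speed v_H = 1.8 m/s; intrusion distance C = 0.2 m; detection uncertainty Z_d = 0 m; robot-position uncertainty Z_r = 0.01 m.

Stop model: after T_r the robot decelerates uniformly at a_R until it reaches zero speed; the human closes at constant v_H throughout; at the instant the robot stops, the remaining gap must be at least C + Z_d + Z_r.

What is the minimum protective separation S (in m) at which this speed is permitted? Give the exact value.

braking lasts T_s = (4/5)/(3/2) = 0.5333 s
robot covers v_R·T_r = 0.8000·0.2500 = 0.2000 m before braking
robot under decel: 0.8000²/(2·1.5000) = 0.2133 m
person approaches 1.8000·(0.2500+0.5333) = 1.4100 m
residual clearance needed = 0.2000+0.0000+0.0100 = 0.2100 m
S_min ≈ 0.2000+0.2133+1.4100+0.2100  ⇒  S_min = 61/30 m

S_min = 61/30 m = 2.0333 m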